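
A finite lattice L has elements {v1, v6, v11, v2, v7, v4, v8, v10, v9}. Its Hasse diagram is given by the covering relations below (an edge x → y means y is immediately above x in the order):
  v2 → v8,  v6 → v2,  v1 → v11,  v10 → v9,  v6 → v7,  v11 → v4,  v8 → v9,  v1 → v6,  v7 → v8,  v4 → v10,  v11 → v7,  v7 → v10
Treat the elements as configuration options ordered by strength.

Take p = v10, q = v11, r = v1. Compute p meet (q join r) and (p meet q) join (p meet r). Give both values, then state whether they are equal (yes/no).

v11; v11; yes

q join r = v11, so p meet (q join r) = v10 meet v11 = v11.
p meet q = v11 and p meet r = v1, so (p meet q) join (p meet r) = v11 join v1 = v11.
Equal: yes.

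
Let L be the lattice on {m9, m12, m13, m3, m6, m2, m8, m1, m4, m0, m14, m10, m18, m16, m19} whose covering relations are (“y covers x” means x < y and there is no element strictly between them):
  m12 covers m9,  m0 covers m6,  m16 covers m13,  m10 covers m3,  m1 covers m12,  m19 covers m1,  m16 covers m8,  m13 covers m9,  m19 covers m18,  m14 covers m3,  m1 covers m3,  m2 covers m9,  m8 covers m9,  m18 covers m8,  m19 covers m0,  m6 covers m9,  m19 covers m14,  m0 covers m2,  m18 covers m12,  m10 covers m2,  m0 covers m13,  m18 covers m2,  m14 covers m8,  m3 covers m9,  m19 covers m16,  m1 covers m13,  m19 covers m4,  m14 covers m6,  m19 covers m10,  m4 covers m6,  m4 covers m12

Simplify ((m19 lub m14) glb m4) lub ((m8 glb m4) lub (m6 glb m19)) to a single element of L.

m4

m19 ∨ m14 = m19
m19 ∧ m4 = m4
m8 ∧ m4 = m9
m6 ∧ m19 = m6
m9 ∨ m6 = m6
m4 ∨ m6 = m4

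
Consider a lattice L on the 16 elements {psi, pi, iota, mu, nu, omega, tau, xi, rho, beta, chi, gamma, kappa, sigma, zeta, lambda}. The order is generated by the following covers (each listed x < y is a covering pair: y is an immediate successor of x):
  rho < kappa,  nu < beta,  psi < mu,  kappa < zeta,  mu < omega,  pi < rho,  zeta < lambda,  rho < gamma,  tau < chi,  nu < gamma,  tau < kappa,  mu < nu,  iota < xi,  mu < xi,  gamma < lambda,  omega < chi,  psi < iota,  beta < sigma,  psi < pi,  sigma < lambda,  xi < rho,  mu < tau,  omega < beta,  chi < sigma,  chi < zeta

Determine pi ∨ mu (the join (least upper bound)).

rho

Common upper bounds of {pi, mu}: gamma, kappa, lambda, rho, zeta.
The least among these is rho.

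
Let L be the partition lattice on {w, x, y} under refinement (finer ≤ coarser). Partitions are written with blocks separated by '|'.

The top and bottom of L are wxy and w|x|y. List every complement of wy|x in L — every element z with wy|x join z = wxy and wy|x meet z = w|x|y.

wx|y, w|xy

Need z with wy|x ∨ z = wxy and wy|x ∧ z = w|x|y.
Checking each element gives: wx|y, w|xy.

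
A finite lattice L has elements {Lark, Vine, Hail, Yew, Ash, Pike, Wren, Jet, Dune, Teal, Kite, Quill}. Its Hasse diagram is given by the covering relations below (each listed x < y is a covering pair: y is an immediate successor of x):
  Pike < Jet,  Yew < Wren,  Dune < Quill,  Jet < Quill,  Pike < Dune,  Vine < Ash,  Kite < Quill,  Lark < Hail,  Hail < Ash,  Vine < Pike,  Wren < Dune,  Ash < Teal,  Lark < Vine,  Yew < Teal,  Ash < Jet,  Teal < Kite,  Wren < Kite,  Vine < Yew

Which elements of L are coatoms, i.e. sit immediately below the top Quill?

Dune, Jet, Kite

The coatoms are exactly the elements covered by Quill: Dune, Jet, Kite.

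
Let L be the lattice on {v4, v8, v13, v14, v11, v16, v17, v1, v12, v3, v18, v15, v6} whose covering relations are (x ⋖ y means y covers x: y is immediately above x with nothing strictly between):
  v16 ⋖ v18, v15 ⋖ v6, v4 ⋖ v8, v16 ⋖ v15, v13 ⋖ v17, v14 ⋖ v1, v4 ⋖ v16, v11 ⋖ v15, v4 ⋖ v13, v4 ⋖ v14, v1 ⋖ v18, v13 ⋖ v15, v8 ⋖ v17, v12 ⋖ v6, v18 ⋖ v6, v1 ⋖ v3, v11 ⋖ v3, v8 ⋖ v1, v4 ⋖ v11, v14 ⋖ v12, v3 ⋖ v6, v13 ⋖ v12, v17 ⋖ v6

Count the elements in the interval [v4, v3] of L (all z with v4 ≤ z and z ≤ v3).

The interval [v4, v3] = {v1, v11, v14, v3, v4, v8}, which has 6 elements.

6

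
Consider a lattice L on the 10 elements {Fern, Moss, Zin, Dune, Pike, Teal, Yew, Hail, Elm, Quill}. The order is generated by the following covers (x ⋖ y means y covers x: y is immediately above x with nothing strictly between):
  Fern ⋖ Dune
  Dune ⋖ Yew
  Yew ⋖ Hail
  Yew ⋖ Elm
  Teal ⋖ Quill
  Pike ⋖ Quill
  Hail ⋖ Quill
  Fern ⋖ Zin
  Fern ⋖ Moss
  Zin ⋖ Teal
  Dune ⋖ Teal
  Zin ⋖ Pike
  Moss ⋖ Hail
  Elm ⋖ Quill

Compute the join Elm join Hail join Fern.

Common upper bounds of {Elm, Hail, Fern}: Quill.
The least among these is Quill.

Quill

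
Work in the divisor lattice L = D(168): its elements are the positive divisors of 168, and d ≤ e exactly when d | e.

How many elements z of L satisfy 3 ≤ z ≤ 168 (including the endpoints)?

8

The interval [3, 168] = {12, 168, 21, 24, 3, 42, 6, 84}, which has 8 elements.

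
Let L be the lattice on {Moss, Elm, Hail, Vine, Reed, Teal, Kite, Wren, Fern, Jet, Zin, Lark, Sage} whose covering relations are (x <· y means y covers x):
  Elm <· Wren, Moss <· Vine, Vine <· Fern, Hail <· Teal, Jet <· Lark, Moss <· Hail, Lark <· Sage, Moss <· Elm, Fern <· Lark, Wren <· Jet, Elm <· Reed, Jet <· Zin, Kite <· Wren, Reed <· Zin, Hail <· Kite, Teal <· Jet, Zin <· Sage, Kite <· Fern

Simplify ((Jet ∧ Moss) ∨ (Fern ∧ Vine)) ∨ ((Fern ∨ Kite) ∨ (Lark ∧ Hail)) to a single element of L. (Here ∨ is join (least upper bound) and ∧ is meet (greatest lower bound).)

Jet ∧ Moss = Moss
Fern ∧ Vine = Vine
Moss ∨ Vine = Vine
Fern ∨ Kite = Fern
Lark ∧ Hail = Hail
Fern ∨ Hail = Fern
Vine ∨ Fern = Fern

Fern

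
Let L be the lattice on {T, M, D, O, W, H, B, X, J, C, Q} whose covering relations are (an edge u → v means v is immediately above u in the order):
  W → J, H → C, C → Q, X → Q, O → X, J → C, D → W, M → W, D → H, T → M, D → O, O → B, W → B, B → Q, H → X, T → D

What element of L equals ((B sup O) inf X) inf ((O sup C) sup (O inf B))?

B ∨ O = B
B ∧ X = O
O ∨ C = Q
O ∧ B = O
Q ∨ O = Q
O ∧ Q = O

O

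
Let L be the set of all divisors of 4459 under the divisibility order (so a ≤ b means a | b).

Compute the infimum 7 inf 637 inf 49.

In the divisibility order, the meet is the greatest common divisor: gcd(7, 637, 49) = 7.

7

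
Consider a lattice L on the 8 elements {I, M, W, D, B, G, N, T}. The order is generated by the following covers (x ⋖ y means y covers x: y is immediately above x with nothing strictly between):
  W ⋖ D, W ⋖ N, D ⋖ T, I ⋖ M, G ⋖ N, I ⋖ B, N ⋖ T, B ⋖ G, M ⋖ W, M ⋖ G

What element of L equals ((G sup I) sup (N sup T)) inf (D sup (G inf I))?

G ∨ I = G
N ∨ T = T
G ∨ T = T
G ∧ I = I
D ∨ I = D
T ∧ D = D

D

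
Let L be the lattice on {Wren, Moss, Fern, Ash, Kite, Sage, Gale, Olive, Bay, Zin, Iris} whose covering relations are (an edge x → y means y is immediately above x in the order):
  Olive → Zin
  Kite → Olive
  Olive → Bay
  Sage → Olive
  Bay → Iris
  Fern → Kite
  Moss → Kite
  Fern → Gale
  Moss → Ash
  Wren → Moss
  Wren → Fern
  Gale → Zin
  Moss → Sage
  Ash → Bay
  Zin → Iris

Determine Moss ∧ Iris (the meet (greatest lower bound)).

Common lower bounds of {Moss, Iris}: Moss, Wren.
The greatest among these is Moss.

Moss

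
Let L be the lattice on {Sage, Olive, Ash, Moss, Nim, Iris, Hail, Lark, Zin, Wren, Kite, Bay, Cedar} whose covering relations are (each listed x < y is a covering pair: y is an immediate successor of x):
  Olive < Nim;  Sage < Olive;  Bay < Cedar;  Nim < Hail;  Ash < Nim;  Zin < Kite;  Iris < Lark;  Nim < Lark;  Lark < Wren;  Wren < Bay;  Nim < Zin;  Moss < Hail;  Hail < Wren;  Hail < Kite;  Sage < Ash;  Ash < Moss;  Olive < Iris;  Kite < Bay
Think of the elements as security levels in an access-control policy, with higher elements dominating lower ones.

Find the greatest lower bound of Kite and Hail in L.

Hail

Common lower bounds of {Kite, Hail}: Ash, Hail, Moss, Nim, Olive, Sage.
The greatest among these is Hail.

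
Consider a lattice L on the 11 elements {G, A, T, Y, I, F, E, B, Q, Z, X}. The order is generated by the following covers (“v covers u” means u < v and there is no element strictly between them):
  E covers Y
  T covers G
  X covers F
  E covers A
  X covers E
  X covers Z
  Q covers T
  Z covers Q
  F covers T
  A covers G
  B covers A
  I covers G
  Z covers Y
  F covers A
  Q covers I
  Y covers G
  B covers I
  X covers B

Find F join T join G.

Common upper bounds of {F, T, G}: F, X.
The least among these is F.

F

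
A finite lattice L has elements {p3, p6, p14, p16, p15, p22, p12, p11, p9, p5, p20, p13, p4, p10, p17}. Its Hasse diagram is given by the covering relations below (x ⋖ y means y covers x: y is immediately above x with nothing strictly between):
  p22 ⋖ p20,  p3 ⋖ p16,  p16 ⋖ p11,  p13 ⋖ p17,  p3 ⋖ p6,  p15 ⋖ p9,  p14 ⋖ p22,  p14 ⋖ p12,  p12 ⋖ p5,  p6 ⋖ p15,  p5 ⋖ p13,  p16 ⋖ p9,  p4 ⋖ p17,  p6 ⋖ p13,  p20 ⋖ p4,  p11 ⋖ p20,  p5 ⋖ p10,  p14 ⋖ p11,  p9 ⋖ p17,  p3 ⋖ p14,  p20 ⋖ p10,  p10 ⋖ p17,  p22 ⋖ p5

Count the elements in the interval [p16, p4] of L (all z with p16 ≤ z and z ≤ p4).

The interval [p16, p4] = {p11, p16, p20, p4}, which has 4 elements.

4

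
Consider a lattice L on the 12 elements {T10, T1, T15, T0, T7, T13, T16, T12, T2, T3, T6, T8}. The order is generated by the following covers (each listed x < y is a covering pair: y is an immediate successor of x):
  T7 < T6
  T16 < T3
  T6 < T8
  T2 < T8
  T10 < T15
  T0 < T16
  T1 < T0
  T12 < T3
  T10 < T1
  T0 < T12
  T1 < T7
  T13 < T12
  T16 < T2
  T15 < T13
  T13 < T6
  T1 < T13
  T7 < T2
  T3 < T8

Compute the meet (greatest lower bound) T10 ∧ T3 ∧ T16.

Common lower bounds of {T10, T3, T16}: T10.
The greatest among these is T10.

T10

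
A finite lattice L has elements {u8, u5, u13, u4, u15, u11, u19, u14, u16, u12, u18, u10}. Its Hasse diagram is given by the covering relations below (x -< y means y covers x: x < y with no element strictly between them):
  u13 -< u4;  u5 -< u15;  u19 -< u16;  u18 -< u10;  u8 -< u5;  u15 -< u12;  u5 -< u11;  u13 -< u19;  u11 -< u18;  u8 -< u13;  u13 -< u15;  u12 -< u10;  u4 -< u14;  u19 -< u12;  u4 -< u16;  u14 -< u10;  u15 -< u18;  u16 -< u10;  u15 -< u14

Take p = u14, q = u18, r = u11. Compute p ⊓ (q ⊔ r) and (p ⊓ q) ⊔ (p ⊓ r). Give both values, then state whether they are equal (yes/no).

u15; u15; yes

q ⊔ r = u18, so p ⊓ (q ⊔ r) = u14 ⊓ u18 = u15.
p ⊓ q = u15 and p ⊓ r = u5, so (p ⊓ q) ⊔ (p ⊓ r) = u15 ⊔ u5 = u15.
Equal: yes.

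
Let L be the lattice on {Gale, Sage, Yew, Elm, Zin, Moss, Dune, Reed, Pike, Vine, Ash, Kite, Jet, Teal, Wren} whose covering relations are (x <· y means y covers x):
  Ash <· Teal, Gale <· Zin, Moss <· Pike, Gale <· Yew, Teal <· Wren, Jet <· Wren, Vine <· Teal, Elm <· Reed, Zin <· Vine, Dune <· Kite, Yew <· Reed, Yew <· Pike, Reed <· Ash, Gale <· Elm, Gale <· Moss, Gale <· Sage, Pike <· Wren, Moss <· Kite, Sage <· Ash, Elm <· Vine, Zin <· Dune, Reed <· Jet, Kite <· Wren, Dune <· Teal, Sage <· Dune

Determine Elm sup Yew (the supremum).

Reed

Common upper bounds of {Elm, Yew}: Ash, Jet, Reed, Teal, Wren.
The least among these is Reed.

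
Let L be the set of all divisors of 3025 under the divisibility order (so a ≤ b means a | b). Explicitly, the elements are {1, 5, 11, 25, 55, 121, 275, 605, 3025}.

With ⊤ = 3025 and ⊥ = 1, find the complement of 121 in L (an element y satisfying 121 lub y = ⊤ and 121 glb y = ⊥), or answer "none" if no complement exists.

25

Need y with 121 ∨ y = 3025 and 121 ∧ y = 1.
Checking each element gives: 25.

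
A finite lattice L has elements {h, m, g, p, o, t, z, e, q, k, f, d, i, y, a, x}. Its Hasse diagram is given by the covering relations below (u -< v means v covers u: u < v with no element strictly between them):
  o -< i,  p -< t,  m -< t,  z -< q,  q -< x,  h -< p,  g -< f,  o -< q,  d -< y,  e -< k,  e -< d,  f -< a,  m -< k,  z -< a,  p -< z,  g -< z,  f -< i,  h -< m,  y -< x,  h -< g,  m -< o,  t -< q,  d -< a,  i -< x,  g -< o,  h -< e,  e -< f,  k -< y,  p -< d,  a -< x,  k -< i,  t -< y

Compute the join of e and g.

Common upper bounds of {e, g}: a, f, i, x.
The least among these is f.

f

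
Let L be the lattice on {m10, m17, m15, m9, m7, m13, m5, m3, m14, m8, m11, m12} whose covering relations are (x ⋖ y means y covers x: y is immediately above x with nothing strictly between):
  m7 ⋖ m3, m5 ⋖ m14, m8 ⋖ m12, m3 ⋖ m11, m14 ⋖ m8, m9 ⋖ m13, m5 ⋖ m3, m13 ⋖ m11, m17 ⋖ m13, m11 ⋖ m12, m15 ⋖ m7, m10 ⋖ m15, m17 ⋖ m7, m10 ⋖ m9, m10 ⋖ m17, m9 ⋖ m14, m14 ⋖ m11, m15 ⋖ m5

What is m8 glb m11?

m14

Common lower bounds of {m8, m11}: m10, m14, m15, m5, m9.
The greatest among these is m14.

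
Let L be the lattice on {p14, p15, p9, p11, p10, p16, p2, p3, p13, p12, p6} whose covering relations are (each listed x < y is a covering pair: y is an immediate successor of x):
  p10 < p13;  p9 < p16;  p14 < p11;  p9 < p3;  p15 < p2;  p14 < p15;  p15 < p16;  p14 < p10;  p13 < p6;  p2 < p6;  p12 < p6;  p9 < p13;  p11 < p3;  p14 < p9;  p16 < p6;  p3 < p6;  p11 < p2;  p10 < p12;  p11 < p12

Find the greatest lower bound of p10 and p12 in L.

Common lower bounds of {p10, p12}: p10, p14.
The greatest among these is p10.

p10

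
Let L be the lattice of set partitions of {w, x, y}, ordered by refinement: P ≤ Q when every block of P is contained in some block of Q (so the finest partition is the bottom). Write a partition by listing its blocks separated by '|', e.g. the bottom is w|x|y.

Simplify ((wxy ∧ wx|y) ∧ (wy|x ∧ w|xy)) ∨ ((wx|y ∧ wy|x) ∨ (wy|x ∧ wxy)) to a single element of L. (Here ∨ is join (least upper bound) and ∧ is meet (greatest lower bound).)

wy|x

wxy ∧ wx|y = wx|y
wy|x ∧ w|xy = w|x|y
wx|y ∧ w|x|y = w|x|y
wx|y ∧ wy|x = w|x|y
wy|x ∧ wxy = wy|x
w|x|y ∨ wy|x = wy|x
w|x|y ∨ wy|x = wy|x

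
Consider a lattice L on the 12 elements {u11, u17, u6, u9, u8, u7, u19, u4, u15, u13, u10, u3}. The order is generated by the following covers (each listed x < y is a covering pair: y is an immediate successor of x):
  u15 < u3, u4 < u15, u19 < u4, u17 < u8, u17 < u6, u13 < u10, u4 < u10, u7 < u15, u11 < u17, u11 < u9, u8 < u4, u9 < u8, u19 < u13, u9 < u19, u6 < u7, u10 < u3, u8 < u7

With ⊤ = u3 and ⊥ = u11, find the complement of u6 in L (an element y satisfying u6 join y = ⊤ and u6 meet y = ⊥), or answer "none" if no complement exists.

Need y with u6 ∨ y = u3 and u6 ∧ y = u11.
Checking each element gives: u13.

u13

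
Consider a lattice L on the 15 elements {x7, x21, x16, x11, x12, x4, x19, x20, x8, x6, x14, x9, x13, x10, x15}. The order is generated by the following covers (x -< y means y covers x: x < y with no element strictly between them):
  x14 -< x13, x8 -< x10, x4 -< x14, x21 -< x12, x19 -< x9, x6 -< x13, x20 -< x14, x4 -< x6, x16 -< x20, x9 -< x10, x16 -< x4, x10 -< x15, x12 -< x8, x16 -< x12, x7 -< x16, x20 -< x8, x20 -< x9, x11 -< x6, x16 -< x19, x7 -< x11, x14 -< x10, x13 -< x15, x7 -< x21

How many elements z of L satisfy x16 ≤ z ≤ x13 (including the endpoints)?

6

The interval [x16, x13] = {x13, x14, x16, x20, x4, x6}, which has 6 elements.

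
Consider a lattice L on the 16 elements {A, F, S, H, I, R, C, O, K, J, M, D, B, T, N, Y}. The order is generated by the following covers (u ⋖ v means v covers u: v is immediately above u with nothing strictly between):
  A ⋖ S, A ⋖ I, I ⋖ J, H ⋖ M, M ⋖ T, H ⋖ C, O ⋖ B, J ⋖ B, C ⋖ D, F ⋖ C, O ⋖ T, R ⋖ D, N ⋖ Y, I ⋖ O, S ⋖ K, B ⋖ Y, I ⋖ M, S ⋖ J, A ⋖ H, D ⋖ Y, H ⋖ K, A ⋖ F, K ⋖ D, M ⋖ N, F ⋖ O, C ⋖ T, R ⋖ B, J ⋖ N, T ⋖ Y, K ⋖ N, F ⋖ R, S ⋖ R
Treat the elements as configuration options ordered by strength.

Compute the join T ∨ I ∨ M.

Common upper bounds of {T, I, M}: T, Y.
The least among these is T.

T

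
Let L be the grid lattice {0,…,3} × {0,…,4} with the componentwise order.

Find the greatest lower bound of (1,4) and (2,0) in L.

(1,0)

In a product of chains, the meet is componentwise min, giving (1,0).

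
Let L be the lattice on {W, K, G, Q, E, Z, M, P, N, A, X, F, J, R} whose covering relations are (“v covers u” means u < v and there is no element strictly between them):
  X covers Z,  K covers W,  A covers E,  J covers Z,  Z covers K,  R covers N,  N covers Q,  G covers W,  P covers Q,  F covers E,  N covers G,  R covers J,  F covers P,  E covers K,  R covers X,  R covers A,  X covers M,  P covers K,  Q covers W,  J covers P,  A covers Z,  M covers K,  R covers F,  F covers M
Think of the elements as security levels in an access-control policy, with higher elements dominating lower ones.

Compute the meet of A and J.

Common lower bounds of {A, J}: K, W, Z.
The greatest among these is Z.

Z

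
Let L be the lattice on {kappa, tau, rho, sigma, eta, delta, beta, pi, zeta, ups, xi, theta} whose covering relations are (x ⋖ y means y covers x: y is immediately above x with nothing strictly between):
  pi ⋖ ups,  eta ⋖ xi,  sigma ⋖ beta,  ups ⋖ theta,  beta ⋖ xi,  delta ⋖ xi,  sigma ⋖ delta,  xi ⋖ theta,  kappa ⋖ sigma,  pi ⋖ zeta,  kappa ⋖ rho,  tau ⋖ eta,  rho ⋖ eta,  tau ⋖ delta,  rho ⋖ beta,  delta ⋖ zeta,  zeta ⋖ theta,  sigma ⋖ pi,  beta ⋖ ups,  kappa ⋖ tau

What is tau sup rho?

eta

Common upper bounds of {tau, rho}: eta, theta, xi.
The least among these is eta.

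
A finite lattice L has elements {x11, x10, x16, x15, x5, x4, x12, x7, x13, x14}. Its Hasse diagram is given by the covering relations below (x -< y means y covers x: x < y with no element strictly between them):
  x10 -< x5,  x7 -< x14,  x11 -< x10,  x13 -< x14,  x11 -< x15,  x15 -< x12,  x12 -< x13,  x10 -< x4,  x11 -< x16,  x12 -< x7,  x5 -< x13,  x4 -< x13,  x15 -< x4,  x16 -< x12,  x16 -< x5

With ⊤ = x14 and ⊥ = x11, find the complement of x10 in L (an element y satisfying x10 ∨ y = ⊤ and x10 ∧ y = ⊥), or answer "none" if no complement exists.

x7

Need y with x10 ∨ y = x14 and x10 ∧ y = x11.
Checking each element gives: x7.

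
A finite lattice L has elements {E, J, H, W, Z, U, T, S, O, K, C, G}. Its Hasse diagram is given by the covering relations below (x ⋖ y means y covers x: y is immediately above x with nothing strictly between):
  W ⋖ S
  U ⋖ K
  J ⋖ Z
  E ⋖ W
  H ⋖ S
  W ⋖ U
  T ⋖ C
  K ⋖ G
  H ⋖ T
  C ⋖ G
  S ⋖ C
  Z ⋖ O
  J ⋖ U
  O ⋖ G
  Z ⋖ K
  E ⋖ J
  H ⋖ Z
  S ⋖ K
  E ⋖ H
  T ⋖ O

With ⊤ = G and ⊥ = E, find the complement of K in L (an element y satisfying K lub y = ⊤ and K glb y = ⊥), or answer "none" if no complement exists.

For every candidate y, either K ∨ y ≠ G or K ∧ y ≠ E; no complement exists.

none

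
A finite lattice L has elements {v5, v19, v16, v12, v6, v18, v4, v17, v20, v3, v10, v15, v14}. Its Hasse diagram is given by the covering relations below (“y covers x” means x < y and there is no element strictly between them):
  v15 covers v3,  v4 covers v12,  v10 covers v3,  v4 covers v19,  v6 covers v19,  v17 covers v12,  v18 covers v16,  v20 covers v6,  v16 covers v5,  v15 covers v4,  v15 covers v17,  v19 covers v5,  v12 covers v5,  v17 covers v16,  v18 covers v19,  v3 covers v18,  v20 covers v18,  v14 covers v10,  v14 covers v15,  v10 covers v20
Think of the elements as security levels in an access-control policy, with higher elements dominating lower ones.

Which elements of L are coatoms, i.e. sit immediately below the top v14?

v10, v15

The coatoms are exactly the elements covered by v14: v10, v15.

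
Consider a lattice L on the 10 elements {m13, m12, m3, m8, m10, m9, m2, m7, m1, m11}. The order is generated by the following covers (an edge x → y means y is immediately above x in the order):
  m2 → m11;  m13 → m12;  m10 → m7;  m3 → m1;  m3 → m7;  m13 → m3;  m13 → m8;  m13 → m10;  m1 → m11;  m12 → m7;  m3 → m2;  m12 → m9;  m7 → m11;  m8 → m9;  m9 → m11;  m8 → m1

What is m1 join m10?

m11

Common upper bounds of {m1, m10}: m11.
The least among these is m11.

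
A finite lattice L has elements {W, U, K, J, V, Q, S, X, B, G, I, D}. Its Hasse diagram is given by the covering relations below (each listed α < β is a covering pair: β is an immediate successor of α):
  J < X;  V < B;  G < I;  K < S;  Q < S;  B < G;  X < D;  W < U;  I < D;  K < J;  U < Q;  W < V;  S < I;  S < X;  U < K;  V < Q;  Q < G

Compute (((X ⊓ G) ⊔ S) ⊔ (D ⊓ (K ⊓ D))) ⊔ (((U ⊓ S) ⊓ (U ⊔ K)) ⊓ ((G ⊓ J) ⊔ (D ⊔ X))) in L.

S

X ∧ G = Q
Q ∨ S = S
K ∧ D = K
D ∧ K = K
S ∨ K = S
U ∧ S = U
U ∨ K = K
U ∧ K = U
G ∧ J = U
D ∨ X = D
U ∨ D = D
U ∧ D = U
S ∨ U = S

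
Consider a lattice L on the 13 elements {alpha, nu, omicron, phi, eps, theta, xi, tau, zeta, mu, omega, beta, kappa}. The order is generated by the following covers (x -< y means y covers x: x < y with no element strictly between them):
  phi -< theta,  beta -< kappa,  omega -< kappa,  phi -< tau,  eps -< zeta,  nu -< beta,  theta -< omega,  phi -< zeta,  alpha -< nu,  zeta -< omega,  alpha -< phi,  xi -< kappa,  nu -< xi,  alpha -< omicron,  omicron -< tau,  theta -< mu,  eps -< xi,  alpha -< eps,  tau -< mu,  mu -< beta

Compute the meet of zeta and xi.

eps

Common lower bounds of {zeta, xi}: alpha, eps.
The greatest among these is eps.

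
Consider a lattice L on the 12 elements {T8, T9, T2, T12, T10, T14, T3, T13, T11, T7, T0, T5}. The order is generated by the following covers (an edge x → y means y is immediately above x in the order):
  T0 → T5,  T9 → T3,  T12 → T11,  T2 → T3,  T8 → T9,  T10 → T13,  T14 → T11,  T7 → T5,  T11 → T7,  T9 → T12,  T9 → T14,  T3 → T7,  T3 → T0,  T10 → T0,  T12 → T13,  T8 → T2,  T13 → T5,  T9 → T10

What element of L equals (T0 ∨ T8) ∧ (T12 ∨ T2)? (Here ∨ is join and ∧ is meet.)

T0 ∨ T8 = T0
T12 ∨ T2 = T7
T0 ∧ T7 = T3

T3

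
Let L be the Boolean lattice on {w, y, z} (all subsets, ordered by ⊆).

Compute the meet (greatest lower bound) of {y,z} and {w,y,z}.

{y,z}

Common lower bounds of {{y,z}, {w,y,z}}: {y,z}, {y}, {z}, ∅.
The greatest among these is {y,z}.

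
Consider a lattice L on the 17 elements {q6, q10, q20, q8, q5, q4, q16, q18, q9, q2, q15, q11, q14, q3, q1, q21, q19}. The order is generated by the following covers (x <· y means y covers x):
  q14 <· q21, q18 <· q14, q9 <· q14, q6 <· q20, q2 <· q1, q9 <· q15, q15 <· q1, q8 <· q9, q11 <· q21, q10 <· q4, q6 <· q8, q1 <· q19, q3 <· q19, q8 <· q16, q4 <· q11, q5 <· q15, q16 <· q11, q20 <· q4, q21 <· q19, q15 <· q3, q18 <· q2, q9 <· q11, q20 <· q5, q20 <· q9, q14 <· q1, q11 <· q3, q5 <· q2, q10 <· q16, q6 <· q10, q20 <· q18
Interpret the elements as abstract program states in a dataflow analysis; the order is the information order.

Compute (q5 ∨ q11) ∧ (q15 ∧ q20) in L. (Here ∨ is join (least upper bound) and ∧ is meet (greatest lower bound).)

q5 ∨ q11 = q3
q15 ∧ q20 = q20
q3 ∧ q20 = q20

q20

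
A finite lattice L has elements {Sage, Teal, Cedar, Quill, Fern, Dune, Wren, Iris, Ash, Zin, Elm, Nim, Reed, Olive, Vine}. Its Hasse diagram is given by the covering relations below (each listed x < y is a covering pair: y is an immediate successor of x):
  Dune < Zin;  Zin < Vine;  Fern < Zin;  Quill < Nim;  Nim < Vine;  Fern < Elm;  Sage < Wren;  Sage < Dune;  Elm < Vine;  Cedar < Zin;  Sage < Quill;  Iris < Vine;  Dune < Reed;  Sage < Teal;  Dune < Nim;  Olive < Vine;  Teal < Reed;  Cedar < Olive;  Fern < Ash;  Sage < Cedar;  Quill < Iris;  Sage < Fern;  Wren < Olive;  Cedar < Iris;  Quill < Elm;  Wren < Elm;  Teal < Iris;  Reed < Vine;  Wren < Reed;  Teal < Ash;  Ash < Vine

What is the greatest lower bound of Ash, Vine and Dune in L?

Common lower bounds of {Ash, Vine, Dune}: Sage.
The greatest among these is Sage.

Sage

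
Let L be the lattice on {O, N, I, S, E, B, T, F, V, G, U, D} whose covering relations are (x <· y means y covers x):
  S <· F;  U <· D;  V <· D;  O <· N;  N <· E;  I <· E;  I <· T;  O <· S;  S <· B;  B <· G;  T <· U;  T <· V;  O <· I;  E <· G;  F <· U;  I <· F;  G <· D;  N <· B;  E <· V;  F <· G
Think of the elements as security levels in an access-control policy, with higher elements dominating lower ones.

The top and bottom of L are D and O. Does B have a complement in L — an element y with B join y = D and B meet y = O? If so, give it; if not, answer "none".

T

Need y with B ∨ y = D and B ∧ y = O.
Checking each element gives: T.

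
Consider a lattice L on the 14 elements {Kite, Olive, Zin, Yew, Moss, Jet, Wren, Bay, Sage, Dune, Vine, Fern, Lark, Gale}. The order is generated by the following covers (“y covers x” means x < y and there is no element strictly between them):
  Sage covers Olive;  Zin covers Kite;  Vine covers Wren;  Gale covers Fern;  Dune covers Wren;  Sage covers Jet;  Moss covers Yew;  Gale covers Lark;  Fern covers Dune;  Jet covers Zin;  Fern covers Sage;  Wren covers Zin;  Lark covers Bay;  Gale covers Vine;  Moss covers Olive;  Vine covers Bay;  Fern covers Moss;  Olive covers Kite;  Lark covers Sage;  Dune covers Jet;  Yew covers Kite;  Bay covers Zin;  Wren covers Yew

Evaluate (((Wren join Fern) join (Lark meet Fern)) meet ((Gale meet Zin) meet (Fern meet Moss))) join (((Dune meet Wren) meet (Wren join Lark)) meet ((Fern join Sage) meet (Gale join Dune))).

Wren ∨ Fern = Fern
Lark ∧ Fern = Sage
Fern ∨ Sage = Fern
Gale ∧ Zin = Zin
Fern ∧ Moss = Moss
Zin ∧ Moss = Kite
Fern ∧ Kite = Kite
Dune ∧ Wren = Wren
Wren ∨ Lark = Gale
Wren ∧ Gale = Wren
Fern ∨ Sage = Fern
Gale ∨ Dune = Gale
Fern ∧ Gale = Fern
Wren ∧ Fern = Wren
Kite ∨ Wren = Wren

Wren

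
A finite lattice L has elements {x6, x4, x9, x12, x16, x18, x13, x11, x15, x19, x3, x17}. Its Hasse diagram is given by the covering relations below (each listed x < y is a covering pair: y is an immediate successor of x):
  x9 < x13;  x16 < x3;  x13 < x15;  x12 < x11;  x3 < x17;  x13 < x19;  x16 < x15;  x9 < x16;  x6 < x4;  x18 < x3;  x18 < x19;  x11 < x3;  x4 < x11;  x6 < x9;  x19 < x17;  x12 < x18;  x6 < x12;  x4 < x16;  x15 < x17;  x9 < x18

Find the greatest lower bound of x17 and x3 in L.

x3

Common lower bounds of {x17, x3}: x11, x12, x16, x18, x3, x4, x6, x9.
The greatest among these is x3.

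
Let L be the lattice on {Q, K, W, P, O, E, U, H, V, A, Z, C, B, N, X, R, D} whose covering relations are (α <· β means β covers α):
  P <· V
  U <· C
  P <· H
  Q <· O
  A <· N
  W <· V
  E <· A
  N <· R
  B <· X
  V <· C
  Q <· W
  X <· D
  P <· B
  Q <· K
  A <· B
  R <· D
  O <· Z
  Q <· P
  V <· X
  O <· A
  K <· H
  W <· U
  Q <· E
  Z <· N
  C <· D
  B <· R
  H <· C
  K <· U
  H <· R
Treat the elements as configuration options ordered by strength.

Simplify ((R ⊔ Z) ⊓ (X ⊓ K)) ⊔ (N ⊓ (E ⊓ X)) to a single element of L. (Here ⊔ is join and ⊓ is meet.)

E

R ∨ Z = R
X ∧ K = Q
R ∧ Q = Q
E ∧ X = E
N ∧ E = E
Q ∨ E = E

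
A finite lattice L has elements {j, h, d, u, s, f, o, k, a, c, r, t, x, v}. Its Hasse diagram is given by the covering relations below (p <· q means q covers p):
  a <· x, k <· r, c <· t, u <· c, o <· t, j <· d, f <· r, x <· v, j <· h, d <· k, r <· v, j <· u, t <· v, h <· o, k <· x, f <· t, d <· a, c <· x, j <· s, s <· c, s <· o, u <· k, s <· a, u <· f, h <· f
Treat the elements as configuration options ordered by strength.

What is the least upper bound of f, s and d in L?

Common upper bounds of {f, s, d}: v.
The least among these is v.

v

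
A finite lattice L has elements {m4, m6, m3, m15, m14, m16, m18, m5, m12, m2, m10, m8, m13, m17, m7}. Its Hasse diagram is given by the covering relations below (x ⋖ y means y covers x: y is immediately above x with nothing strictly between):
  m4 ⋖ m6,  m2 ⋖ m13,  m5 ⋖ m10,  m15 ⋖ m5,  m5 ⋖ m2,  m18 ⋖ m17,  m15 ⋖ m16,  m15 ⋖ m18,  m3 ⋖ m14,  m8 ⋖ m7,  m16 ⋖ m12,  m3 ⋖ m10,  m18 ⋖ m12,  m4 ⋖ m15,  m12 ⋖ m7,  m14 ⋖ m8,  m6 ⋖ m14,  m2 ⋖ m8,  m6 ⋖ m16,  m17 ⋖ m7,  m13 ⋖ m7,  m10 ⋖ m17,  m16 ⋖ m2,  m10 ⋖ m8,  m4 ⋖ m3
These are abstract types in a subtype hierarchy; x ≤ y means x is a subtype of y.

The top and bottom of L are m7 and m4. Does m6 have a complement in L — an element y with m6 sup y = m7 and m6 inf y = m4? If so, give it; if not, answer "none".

m17

Need y with m6 ∨ y = m7 and m6 ∧ y = m4.
Checking each element gives: m17.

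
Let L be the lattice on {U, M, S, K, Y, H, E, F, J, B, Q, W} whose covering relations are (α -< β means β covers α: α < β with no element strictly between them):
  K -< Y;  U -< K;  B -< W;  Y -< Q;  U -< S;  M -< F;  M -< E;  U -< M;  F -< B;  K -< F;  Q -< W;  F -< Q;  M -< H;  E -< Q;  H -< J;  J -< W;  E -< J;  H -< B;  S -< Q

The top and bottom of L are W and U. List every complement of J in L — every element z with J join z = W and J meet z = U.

Need z with J ∨ z = W and J ∧ z = U.
Checking each element gives: K, S, Y.

K, S, Y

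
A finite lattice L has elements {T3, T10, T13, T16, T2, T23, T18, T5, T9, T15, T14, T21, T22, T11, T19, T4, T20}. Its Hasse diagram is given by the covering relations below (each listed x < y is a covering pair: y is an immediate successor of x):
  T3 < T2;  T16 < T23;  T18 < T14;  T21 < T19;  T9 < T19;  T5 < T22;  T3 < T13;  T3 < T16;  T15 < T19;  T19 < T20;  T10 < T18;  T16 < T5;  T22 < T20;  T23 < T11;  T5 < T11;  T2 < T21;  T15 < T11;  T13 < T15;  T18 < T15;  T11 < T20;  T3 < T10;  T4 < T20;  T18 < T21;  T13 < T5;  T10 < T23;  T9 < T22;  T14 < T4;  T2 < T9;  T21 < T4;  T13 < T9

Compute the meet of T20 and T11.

T11

Common lower bounds of {T20, T11}: T10, T11, T13, T15, T16, T18, T23, T3, T5.
The greatest among these is T11.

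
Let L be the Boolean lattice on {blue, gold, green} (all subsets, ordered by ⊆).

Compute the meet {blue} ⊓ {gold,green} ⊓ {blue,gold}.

Under ⊆, meet is intersection: {blue} ∩ {gold,green} ∩ {blue,gold} = {}.

{}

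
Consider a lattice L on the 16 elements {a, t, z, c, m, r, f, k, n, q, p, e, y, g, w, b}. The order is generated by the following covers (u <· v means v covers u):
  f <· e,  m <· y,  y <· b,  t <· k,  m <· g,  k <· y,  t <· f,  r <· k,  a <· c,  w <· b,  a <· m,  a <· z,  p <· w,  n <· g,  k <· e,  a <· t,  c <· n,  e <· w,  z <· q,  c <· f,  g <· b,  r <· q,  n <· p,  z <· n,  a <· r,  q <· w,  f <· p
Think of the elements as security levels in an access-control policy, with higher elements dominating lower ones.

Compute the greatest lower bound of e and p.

f

Common lower bounds of {e, p}: a, c, f, t.
The greatest among these is f.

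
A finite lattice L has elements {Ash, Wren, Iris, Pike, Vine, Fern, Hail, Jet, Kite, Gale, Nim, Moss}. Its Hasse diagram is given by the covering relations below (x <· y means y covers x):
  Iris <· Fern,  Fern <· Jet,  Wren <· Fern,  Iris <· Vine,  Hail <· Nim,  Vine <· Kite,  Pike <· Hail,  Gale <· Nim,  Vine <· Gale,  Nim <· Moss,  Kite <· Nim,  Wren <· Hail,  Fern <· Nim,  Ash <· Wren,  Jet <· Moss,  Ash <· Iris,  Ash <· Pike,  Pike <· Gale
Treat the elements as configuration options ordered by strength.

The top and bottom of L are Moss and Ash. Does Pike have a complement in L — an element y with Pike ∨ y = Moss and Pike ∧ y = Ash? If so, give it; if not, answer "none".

Need y with Pike ∨ y = Moss and Pike ∧ y = Ash.
Checking each element gives: Jet.

Jet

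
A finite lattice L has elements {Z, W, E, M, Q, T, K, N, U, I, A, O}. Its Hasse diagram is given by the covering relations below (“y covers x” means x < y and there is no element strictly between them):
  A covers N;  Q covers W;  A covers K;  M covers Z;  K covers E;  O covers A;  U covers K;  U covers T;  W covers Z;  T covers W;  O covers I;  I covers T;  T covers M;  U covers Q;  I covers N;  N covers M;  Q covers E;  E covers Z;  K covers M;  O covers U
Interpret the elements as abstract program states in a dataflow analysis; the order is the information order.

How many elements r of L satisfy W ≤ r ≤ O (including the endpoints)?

The interval [W, O] = {I, O, Q, T, U, W}, which has 6 elements.

6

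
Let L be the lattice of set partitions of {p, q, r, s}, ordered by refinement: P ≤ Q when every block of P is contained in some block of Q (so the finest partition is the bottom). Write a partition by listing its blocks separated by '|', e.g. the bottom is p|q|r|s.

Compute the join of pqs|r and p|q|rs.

Common upper bounds of {pqs|r, p|q|rs}: pqrs.
The least among these is pqrs.

pqrs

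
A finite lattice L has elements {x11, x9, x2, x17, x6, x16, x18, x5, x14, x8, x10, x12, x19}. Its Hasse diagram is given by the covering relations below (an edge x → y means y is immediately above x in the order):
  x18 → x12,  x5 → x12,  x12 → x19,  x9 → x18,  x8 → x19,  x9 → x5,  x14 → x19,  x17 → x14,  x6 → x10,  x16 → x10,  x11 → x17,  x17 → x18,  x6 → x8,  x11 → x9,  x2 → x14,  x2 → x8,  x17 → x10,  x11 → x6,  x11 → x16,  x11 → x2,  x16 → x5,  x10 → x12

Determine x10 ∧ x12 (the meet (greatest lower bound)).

Common lower bounds of {x10, x12}: x10, x11, x16, x17, x6.
The greatest among these is x10.

x10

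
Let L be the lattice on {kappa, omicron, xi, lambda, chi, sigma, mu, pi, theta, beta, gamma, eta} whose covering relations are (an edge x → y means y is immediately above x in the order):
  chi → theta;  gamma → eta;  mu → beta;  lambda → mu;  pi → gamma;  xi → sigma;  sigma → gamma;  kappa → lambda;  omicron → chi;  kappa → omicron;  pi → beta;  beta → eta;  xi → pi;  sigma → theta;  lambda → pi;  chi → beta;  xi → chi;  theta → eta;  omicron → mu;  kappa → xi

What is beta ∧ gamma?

Common lower bounds of {beta, gamma}: kappa, lambda, pi, xi.
The greatest among these is pi.

pi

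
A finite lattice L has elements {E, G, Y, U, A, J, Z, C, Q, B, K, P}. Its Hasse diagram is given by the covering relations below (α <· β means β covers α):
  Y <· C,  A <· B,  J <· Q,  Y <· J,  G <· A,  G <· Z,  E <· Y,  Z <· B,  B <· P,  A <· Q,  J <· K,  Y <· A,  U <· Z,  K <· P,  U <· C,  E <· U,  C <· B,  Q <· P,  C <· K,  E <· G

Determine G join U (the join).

Common upper bounds of {G, U}: B, P, Z.
The least among these is Z.

Z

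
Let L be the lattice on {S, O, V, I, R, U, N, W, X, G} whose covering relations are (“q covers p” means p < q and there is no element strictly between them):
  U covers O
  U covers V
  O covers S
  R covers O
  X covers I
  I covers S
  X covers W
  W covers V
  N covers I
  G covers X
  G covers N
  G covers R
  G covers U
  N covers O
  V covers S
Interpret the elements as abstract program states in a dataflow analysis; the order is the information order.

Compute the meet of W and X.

Common lower bounds of {W, X}: S, V, W.
The greatest among these is W.

W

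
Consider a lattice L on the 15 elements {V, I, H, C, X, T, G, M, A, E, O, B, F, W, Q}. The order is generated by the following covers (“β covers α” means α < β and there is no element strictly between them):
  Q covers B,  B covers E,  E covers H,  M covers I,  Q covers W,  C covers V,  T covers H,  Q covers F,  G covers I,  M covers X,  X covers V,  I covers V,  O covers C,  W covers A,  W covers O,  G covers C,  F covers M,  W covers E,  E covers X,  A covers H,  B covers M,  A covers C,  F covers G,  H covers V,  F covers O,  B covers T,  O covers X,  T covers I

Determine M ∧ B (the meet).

M

Common lower bounds of {M, B}: I, M, V, X.
The greatest among these is M.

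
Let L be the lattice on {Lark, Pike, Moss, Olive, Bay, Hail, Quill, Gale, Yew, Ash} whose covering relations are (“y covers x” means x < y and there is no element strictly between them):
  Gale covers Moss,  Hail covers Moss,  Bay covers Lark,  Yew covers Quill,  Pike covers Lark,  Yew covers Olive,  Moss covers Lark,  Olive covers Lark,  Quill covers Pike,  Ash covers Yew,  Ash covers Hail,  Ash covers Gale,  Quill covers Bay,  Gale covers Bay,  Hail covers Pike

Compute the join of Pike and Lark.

Pike

Common upper bounds of {Pike, Lark}: Ash, Hail, Pike, Quill, Yew.
The least among these is Pike.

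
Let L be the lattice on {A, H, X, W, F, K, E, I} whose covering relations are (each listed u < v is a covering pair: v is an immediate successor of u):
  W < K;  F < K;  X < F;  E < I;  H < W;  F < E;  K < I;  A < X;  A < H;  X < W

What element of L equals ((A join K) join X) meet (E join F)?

A ∨ K = K
K ∨ X = K
E ∨ F = E
K ∧ E = F

F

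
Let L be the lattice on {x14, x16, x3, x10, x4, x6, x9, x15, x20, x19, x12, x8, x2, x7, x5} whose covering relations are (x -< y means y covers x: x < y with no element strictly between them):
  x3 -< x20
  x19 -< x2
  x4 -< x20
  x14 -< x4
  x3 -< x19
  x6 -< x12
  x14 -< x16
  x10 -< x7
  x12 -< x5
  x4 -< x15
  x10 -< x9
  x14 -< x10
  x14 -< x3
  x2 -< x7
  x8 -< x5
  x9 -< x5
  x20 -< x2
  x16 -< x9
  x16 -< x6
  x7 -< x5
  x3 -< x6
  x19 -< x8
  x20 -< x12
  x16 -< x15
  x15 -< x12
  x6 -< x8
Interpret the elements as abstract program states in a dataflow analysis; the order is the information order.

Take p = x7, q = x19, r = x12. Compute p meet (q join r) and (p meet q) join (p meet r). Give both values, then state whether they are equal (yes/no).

x7; x2; no

q join r = x5, so p meet (q join r) = x7 meet x5 = x7.
p meet q = x19 and p meet r = x20, so (p meet q) join (p meet r) = x19 join x20 = x2.
Equal: no.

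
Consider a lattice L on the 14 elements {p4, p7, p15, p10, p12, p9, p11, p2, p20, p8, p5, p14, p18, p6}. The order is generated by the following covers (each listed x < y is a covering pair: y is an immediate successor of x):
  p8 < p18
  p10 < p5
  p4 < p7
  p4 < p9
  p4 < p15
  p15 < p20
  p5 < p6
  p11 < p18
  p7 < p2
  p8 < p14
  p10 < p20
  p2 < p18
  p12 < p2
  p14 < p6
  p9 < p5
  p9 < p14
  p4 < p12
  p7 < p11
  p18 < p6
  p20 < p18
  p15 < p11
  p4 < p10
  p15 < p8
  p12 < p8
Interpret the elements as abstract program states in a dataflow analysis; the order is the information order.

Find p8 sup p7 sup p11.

Common upper bounds of {p8, p7, p11}: p18, p6.
The least among these is p18.

p18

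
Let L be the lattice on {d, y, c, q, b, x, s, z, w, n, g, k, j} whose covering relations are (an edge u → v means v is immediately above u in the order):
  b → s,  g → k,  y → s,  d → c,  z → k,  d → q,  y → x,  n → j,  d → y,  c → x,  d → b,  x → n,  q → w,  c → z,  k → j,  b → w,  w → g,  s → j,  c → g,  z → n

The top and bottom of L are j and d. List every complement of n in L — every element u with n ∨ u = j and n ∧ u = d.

Need u with n ∨ u = j and n ∧ u = d.
Checking each element gives: b, q, w.

b, q, w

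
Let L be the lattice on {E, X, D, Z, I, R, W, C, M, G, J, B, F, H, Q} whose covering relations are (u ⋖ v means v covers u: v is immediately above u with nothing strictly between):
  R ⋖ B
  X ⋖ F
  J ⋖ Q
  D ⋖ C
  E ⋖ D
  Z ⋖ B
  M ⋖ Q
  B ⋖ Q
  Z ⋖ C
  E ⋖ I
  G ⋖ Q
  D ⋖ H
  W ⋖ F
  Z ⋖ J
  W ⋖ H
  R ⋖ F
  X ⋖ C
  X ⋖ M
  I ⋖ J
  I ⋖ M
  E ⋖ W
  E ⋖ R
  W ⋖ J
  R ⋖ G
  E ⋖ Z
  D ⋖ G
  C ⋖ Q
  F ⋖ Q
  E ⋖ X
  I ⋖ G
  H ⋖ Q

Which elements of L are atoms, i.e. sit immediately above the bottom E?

D, I, R, W, X, Z

The atoms are exactly the elements that cover E: D, I, R, W, X, Z.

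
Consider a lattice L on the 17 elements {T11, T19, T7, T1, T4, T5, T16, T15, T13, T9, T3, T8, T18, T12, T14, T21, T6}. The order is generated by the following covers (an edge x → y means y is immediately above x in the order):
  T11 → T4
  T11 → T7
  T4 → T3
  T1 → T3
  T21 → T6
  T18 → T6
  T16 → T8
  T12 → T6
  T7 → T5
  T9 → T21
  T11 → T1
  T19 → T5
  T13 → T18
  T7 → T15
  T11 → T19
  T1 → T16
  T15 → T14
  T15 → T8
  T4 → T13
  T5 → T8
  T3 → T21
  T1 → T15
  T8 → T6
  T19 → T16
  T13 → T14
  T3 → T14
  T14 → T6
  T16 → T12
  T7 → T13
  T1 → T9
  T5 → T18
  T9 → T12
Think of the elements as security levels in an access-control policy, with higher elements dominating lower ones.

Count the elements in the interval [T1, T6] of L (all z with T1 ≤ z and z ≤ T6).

10

The interval [T1, T6] = {T1, T12, T14, T15, T16, T21, T3, T6, T8, T9}, which has 10 elements.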